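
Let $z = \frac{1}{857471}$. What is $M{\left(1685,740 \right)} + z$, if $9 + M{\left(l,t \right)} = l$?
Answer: $\frac{1437121397}{857471} \approx 1676.0$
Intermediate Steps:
$M{\left(l,t \right)} = -9 + l$
$z = \frac{1}{857471} \approx 1.1662 \cdot 10^{-6}$
$M{\left(1685,740 \right)} + z = \left(-9 + 1685\right) + \frac{1}{857471} = 1676 + \frac{1}{857471} = \frac{1437121397}{857471}$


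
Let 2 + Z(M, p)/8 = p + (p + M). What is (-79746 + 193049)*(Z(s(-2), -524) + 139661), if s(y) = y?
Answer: 14870452235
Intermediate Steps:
Z(M, p) = -16 + 8*M + 16*p (Z(M, p) = -16 + 8*(p + (p + M)) = -16 + 8*(p + (M + p)) = -16 + 8*(M + 2*p) = -16 + (8*M + 16*p) = -16 + 8*M + 16*p)
(-79746 + 193049)*(Z(s(-2), -524) + 139661) = (-79746 + 193049)*((-16 + 8*(-2) + 16*(-524)) + 139661) = 113303*((-16 - 16 - 8384) + 139661) = 113303*(-8416 + 139661) = 113303*131245 = 14870452235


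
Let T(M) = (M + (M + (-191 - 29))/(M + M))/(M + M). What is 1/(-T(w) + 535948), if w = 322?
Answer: 207368/111138361129 ≈ 1.8659e-6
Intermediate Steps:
T(M) = (M + (-220 + M)/(2*M))/(2*M) (T(M) = (M + (M - 220)/((2*M)))/((2*M)) = (M + (-220 + M)*(1/(2*M)))*(1/(2*M)) = (M + (-220 + M)/(2*M))*(1/(2*M)) = (M + (-220 + M)/(2*M))/(2*M))
1/(-T(w) + 535948) = 1/(-(-220 + 322 + 2*322**2)/(4*322**2) + 535948) = 1/(-(-220 + 322 + 2*103684)/(4*103684) + 535948) = 1/(-(-220 + 322 + 207368)/(4*103684) + 535948) = 1/(-207470/(4*103684) + 535948) = 1/(-1*103735/207368 + 535948) = 1/(-103735/207368 + 535948) = 1/(111138361129/207368) = 207368/111138361129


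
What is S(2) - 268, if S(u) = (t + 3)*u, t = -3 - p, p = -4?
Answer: -260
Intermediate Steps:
t = 1 (t = -3 - 1*(-4) = -3 + 4 = 1)
S(u) = 4*u (S(u) = (1 + 3)*u = 4*u)
S(2) - 268 = 4*2 - 268 = 8 - 268 = -260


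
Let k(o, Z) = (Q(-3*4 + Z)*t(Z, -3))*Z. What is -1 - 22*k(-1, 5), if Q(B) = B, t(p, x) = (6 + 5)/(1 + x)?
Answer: -4236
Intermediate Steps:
t(p, x) = 11/(1 + x)
k(o, Z) = Z*(66 - 11*Z/2) (k(o, Z) = ((-3*4 + Z)*(11/(1 - 3)))*Z = ((-12 + Z)*(11/(-2)))*Z = ((-12 + Z)*(11*(-½)))*Z = ((-12 + Z)*(-11/2))*Z = (66 - 11*Z/2)*Z = Z*(66 - 11*Z/2))
-1 - 22*k(-1, 5) = -1 - 121*5*(12 - 1*5) = -1 - 121*5*(12 - 5) = -1 - 121*5*7 = -1 - 22*385/2 = -1 - 4235 = -4236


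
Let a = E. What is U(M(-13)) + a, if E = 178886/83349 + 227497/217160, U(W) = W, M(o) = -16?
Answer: -231792570227/18100068840 ≈ -12.806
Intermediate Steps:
E = 57808531213/18100068840 (E = 178886*(1/83349) + 227497*(1/217160) = 178886/83349 + 227497/217160 = 57808531213/18100068840 ≈ 3.1938)
a = 57808531213/18100068840 ≈ 3.1938
U(M(-13)) + a = -16 + 57808531213/18100068840 = -231792570227/18100068840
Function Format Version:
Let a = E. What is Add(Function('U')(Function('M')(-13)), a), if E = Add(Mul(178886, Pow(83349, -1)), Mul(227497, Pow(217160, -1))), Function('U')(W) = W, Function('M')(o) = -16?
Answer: Rational(-231792570227, 18100068840) ≈ -12.806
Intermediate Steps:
E = Rational(57808531213, 18100068840) (E = Add(Mul(178886, Rational(1, 83349)), Mul(227497, Rational(1, 217160))) = Add(Rational(178886, 83349), Rational(227497, 217160)) = Rational(57808531213, 18100068840) ≈ 3.1938)
a = Rational(57808531213, 18100068840) ≈ 3.1938
Add(Function('U')(Function('M')(-13)), a) = Add(-16, Rational(57808531213, 18100068840)) = Rational(-231792570227, 18100068840)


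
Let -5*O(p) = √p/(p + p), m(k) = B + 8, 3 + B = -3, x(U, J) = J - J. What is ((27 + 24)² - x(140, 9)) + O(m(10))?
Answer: 2601 - √2/20 ≈ 2600.9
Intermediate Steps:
x(U, J) = 0
B = -6 (B = -3 - 3 = -6)
m(k) = 2 (m(k) = -6 + 8 = 2)
O(p) = -1/(10*√p) (O(p) = -√p/(5*(p + p)) = -√p/(5*(2*p)) = -1/(2*p)*√p/5 = -1/(10*√p))
((27 + 24)² - x(140, 9)) + O(m(10)) = ((27 + 24)² - 1*0) - √2/20 = (51² + 0) - √2/20 = (2601 + 0) - √2/20 = 2601 - √2/20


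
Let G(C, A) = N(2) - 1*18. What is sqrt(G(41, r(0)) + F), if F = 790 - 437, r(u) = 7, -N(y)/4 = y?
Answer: sqrt(327) ≈ 18.083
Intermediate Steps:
N(y) = -4*y
F = 353
G(C, A) = -26 (G(C, A) = -4*2 - 1*18 = -8 - 18 = -26)
sqrt(G(41, r(0)) + F) = sqrt(-26 + 353) = sqrt(327)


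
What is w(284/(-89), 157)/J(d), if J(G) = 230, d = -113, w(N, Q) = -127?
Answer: -127/230 ≈ -0.55217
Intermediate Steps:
w(284/(-89), 157)/J(d) = -127/230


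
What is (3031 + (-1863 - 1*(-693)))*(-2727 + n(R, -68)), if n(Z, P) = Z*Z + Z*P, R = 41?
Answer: -7135074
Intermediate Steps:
n(Z, P) = Z**2 + P*Z
(3031 + (-1863 - 1*(-693)))*(-2727 + n(R, -68)) = (3031 + (-1863 - 1*(-693)))*(-2727 + 41*(-68 + 41)) = (3031 + (-1863 + 693))*(-2727 + 41*(-27)) = (3031 - 1170)*(-2727 - 1107) = 1861*(-3834) = -7135074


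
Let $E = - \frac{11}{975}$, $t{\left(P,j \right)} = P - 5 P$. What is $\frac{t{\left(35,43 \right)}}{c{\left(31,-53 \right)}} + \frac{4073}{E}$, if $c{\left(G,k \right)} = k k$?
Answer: $- \frac{11155032115}{30899} \approx -3.6102 \cdot 10^{5}$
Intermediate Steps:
$t{\left(P,j \right)} = - 4 P$
$c{\left(G,k \right)} = k^{2}$
$E = - \frac{11}{975}$ ($E = \left(-11\right) \frac{1}{975} = - \frac{11}{975} \approx -0.011282$)
$\frac{t{\left(35,43 \right)}}{c{\left(31,-53 \right)}} + \frac{4073}{E} = \frac{\left(-4\right) 35}{\left(-53\right)^{2}} + \frac{4073}{- \frac{11}{975}} = - \frac{140}{2809} + 4073 \left(- \frac{975}{11}\right) = \left(-140\right) \frac{1}{2809} - \frac{3971175}{11} = - \frac{140}{2809} - \frac{3971175}{11} = - \frac{11155032115}{30899}$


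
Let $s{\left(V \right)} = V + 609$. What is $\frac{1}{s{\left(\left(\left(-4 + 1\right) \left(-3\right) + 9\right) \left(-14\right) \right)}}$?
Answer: $\frac{1}{357} \approx 0.0028011$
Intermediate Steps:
$s{\left(V \right)} = 609 + V$
$\frac{1}{s{\left(\left(\left(-4 + 1\right) \left(-3\right) + 9\right) \left(-14\right) \right)}} = \frac{1}{609 + \left(\left(-4 + 1\right) \left(-3\right) + 9\right) \left(-14\right)} = \frac{1}{609 + \left(\left(-3\right) \left(-3\right) + 9\right) \left(-14\right)} = \frac{1}{609 + \left(9 + 9\right) \left(-14\right)} = \frac{1}{609 + 18 \left(-14\right)} = \frac{1}{609 - 252} = \frac{1}{357}$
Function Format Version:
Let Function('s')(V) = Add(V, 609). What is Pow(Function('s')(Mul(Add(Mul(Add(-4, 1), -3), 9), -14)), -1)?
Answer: Rational(1, 357) ≈ 0.0028011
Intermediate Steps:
Function('s')(V) = Add(609, V)
Pow(Function('s')(Mul(Add(Mul(Add(-4, 1), -3), 9), -14)), -1) = Pow(Add(609, Mul(Add(Mul(Add(-4, 1), -3), 9), -14)), -1) = Pow(Add(609, Mul(Add(Mul(-3, -3), 9), -14)), -1) = Pow(Add(609, Mul(Add(9, 9), -14)), -1) = Pow(Add(609, Mul(18, -14)), -1) = Pow(Add(609, -252), -1) = Pow(357, -1) = Rational(1, 357)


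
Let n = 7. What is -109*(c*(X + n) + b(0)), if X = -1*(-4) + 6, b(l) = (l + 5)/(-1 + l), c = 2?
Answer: -3161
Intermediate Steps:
b(l) = (5 + l)/(-1 + l)
X = 10 (X = 4 + 6 = 10)
-109*(c*(X + n) + b(0)) = -109*(2*(10 + 7) + (5 + 0)/(-1 + 0)) = -109*(2*17 + 5/(-1)) = -109*(34 - 1*5) = -109*(34 - 5) = -109*29 = -3161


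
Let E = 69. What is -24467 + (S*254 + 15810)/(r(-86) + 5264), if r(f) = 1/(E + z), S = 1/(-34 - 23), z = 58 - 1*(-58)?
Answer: -1357970492119/55508937 ≈ -24464.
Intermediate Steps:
z = 116 (z = 58 + 58 = 116)
S = -1/57 (S = 1/(-57) = -1/57 ≈ -0.017544)
r(f) = 1/185 (r(f) = 1/(69 + 116) = 1/185)
-24467 + (S*254 + 15810)/(r(-86) + 5264) = -24467 + (-1/57*254 + 15810)/(1/185 + 5264) = -24467 + (-254/57 + 15810)/(973841/185) = -24467 + (900916/57)*(185/973841) = -24467 + 166669460/55508937 = -1357970492119/55508937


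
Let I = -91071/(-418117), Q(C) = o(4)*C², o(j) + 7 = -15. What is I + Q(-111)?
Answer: -113335539183/418117 ≈ -2.7106e+5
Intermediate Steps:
o(j) = -22 (o(j) = -7 - 15 = -22)
Q(C) = -22*C²
I = 91071/418117 (I = -91071*(-1/418117) = 91071/418117 ≈ 0.21781)
I + Q(-111) = 91071/418117 - 22*(-111)² = 91071/418117 - 22*12321 = 91071/418117 - 271062 = -113335539183/418117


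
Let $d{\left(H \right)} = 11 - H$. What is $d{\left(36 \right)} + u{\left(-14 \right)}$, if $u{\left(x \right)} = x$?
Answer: $-39$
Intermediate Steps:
$d{\left(36 \right)} + u{\left(-14 \right)} = \left(11 - 36\right) - 14 = -25 - 14 = -39$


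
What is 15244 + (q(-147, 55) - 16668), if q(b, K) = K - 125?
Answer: -1494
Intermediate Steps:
q(b, K) = -125 + K
15244 + (q(-147, 55) - 16668) = 15244 + ((-125 + 55) - 16668) = 15244 + (-70 - 16668) = 15244 - 16738 = -1494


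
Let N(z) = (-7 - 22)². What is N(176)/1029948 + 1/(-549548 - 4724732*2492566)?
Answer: 2764049733013933/3385050528755567760 ≈ 0.00081655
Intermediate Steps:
N(z) = 841 (N(z) = (-29)² = 841)
N(176)/1029948 + 1/(-549548 - 4724732*2492566) = 841/1029948 + 1/(-549548 - 4724732*2492566) = 841*(1/1029948) + (1/2492566)/(-5274280) = 841/1029948 - 1/5274280*1/2492566 = 841/1029948 - 1/13146491002480 = 2764049733013933/3385050528755567760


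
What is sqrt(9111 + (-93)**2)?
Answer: 4*sqrt(1110) ≈ 133.27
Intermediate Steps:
sqrt(9111 + (-93)**2) = sqrt(9111 + 8649) = sqrt(17760) = 4*sqrt(1110)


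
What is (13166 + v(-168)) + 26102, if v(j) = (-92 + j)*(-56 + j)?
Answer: 97508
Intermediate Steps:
(13166 + v(-168)) + 26102 = (13166 + (5152 + (-168)² - 148*(-168))) + 26102 = (13166 + (5152 + 28224 + 24864)) + 26102 = (13166 + 58240) + 26102 = 71406 + 26102 = 97508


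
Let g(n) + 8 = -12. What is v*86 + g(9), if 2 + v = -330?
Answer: -28572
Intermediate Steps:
v = -332 (v = -2 - 330 = -332)
g(n) = -20 (g(n) = -8 - 12 = -20)
v*86 + g(9) = -332*86 - 20 = -28552 - 20 = -28572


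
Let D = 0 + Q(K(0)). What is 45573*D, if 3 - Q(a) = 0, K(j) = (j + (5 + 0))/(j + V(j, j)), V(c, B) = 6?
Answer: 136719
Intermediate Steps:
K(j) = (5 + j)/(6 + j) (K(j) = (j + (5 + 0))/(j + 6) = (j + 5)/(6 + j) = (5 + j)/(6 + j))
Q(a) = 3 (Q(a) = 3 - 1*0 = 3 + 0 = 3)
D = 3 (D = 0 + 3 = 3)
45573*D = 45573*3 = 136719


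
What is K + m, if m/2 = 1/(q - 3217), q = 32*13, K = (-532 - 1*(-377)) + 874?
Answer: 2013917/2801 ≈ 719.00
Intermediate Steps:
K = 719 (K = (-532 + 377) + 874 = -155 + 874 = 719)
q = 416
m = -2/2801 (m = 2/(416 - 3217) = 2/(-2801) = 2*(-1/2801) = -2/2801 ≈ -0.00071403)
K + m = 719 - 2/2801 = 2013917/2801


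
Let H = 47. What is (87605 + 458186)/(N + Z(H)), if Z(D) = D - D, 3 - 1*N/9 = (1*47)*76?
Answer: -545791/32121 ≈ -16.992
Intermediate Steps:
N = -32121 (N = 27 - 9*1*47*76 = 27 - 423*76 = 27 - 9*3572 = 27 - 32148 = -32121)
Z(D) = 0
(87605 + 458186)/(N + Z(H)) = (87605 + 458186)/(-32121 + 0) = 545791/(-32121) = 545791*(-1/32121) = -545791/32121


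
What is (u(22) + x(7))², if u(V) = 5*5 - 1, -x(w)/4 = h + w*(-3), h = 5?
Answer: 7744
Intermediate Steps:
x(w) = -20 + 12*w (x(w) = -4*(5 + w*(-3)) = -4*(5 - 3*w) = -20 + 12*w)
u(V) = 24 (u(V) = 25 - 1 = 24)
(u(22) + x(7))² = (24 + (-20 + 12*7))² = (24 + (-20 + 84))² = (24 + 64)² = 88² = 7744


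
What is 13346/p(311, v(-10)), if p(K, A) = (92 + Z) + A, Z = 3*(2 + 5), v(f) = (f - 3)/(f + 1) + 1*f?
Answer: 60057/470 ≈ 127.78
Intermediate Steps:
v(f) = f + (-3 + f)/(1 + f) (v(f) = (-3 + f)/(1 + f) + f = f + (-3 + f)/(1 + f))
Z = 21 (Z = 3*7 = 21)
p(K, A) = 113 + A (p(K, A) = (92 + 21) + A = 113 + A)
13346/p(311, v(-10)) = 13346/(113 + (-3 + (-10)**2 + 2*(-10))/(1 - 10)) = 13346/(113 + (-3 + 100 - 20)/(-9)) = 13346/(113 - 1/9*77) = 13346/(113 - 77/9) = 13346/(940/9) = 13346*(9/940) = 60057/470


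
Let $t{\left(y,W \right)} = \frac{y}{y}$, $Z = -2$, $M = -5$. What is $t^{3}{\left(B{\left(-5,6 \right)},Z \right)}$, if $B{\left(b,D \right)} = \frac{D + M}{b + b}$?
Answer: $1$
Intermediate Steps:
$B{\left(b,D \right)} = \frac{-5 + D}{2 b}$ ($B{\left(b,D \right)} = \frac{D - 5}{b + b} = \frac{-5 + D}{2 b}$)
$t{\left(y,W \right)} = 1$
$t^{3}{\left(B{\left(-5,6 \right)},Z \right)} = 1^{3} = 1$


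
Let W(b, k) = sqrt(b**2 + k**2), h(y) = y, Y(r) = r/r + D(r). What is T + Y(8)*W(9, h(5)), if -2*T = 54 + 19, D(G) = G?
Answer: -73/2 + 9*sqrt(106) ≈ 56.161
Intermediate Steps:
Y(r) = 1 + r (Y(r) = r/r + r = 1 + r)
T = -73/2 (T = -(54 + 19)/2 = -1/2*73 = -73/2 ≈ -36.500)
T + Y(8)*W(9, h(5)) = -73/2 + (1 + 8)*sqrt(9**2 + 5**2) = -73/2 + 9*sqrt(81 + 25) = -73/2 + 9*sqrt(106)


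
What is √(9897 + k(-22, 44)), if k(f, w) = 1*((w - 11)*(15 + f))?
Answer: 3*√1074 ≈ 98.316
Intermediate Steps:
k(f, w) = (-11 + w)*(15 + f) (k(f, w) = 1*((-11 + w)*(15 + f)) = (-11 + w)*(15 + f))
√(9897 + k(-22, 44)) = √(9897 + (-165 - 11*(-22) + 15*44 - 22*44)) = √(9897 + (-165 + 242 + 660 - 968)) = √(9897 - 231) = √9666 = 3*√1074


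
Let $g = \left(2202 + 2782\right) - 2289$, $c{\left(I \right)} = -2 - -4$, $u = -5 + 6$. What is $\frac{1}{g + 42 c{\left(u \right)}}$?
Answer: $\frac{1}{2779} \approx 0.00035984$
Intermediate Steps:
$u = 1$
$c{\left(I \right)} = 2$ ($c{\left(I \right)} = -2 + 4 = 2$)
$g = 2695$ ($g = 4984 - 2289 = 2695$)
$\frac{1}{g + 42 c{\left(u \right)}} = \frac{1}{2695 + 42 \cdot 2} = \frac{1}{2695 + 84} = \frac{1}{2779}$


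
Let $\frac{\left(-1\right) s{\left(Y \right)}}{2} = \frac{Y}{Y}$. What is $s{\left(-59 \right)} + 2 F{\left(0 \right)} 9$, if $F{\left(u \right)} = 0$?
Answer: $-2$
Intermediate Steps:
$s{\left(Y \right)} = -2$ ($s{\left(Y \right)} = - 2 \frac{Y}{Y} = \left(-2\right) 1 = -2$)
$s{\left(-59 \right)} + 2 F{\left(0 \right)} 9 = -2 + 2 \cdot 0 \cdot 9 = -2 + 0 \cdot 9 = -2 + 0 = -2$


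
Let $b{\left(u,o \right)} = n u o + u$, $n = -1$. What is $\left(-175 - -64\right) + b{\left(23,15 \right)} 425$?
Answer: $-136961$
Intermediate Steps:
$b{\left(u,o \right)} = u - o u$ ($b{\left(u,o \right)} = - u o + u = - o u + u = u - o u$)
$\left(-175 - -64\right) + b{\left(23,15 \right)} 425 = \left(-175 - -64\right) + 23 \left(1 - 15\right) 425 = \left(-175 + 64\right) + 23 \left(1 - 15\right) 425 = -111 + 23 \left(-14\right) 425 = -111 - 136850 = -136961$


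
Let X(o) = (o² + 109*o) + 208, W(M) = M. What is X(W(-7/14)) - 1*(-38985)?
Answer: 156555/4 ≈ 39139.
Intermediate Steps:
X(o) = 208 + o² + 109*o
X(W(-7/14)) - 1*(-38985) = (208 + (-7/14)² + 109*(-7/14)) - 1*(-38985) = (208 + (-7*1/14)² + 109*(-7*1/14)) + 38985 = (208 + (-½)² + 109*(-½)) + 38985 = (208 + ¼ - 109/2) + 38985 = 615/4 + 38985 = 156555/4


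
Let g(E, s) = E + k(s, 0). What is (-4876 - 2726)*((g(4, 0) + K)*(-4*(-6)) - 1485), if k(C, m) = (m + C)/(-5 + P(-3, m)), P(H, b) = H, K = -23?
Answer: 14755482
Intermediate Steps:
k(C, m) = -C/8 - m/8 (k(C, m) = (m + C)/(-5 - 3) = (C + m)/(-8) = (C + m)*(-⅛) = -C/8 - m/8)
g(E, s) = E - s/8 (g(E, s) = E + (-s/8 - ⅛*0) = E + (-s/8 + 0) = E - s/8)
(-4876 - 2726)*((g(4, 0) + K)*(-4*(-6)) - 1485) = (-4876 - 2726)*(((4 - ⅛*0) - 23)*(-4*(-6)) - 1485) = -7602*(((4 + 0) - 23)*24 - 1485) = -7602*((4 - 23)*24 - 1485) = -7602*(-19*24 - 1485) = -7602*(-456 - 1485) = -7602*(-1941) = 14755482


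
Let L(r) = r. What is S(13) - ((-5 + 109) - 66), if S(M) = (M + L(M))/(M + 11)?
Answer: -443/12 ≈ -36.917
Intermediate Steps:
S(M) = 2*M/(11 + M) (S(M) = (M + M)/(M + 11) = (2*M)/(11 + M) = 2*M/(11 + M))
S(13) - ((-5 + 109) - 66) = 2*13/(11 + 13) - ((-5 + 109) - 66) = 2*13/24 - (104 - 66) = 2*13*(1/24) - 1*38 = 13/12 - 38 = -443/12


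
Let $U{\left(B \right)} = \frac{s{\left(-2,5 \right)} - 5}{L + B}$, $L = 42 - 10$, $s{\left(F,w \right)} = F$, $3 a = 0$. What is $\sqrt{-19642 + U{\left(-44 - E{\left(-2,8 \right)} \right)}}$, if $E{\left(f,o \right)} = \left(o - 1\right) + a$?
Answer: $\frac{i \sqrt{7090629}}{19} \approx 140.15 i$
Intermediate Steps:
$a = 0$ ($a = \frac{1}{3} \cdot 0 = 0$)
$E{\left(f,o \right)} = -1 + o$ ($E{\left(f,o \right)} = \left(o - 1\right) + 0 = \left(-1 + o\right) + 0 = -1 + o$)
$L = 32$
$U{\left(B \right)} = - \frac{7}{32 + B}$ ($U{\left(B \right)} = \frac{-2 - 5}{32 + B} = - \frac{7}{32 + B}$)
$\sqrt{-19642 + U{\left(-44 - E{\left(-2,8 \right)} \right)}} = \sqrt{-19642 - \frac{7}{32 - 51}} = \sqrt{-19642 - \frac{7}{-19}} = \sqrt{-19642 - - \frac{7}{19}} = \sqrt{-19642 + \frac{7}{19}} = \sqrt{- \frac{373191}{19}} = \frac{i \sqrt{7090629}}{19}$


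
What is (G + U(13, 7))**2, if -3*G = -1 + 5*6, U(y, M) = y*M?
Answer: 59536/9 ≈ 6615.1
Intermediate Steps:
U(y, M) = M*y
G = -29/3 (G = -(-1 + 5*6)/3 = -(-1 + 30)/3 = -1/3*29 = -29/3 ≈ -9.6667)
(G + U(13, 7))**2 = (-29/3 + 7*13)**2 = (-29/3 + 91)**2 = (244/3)**2 = 59536/9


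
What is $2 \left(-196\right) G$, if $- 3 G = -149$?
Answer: $- \frac{58408}{3} \approx -19469.0$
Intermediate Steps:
$G = \frac{149}{3}$ ($G = \left(- \frac{1}{3}\right) \left(-149\right) = \frac{149}{3} \approx 49.667$)
$2 \left(-196\right) G = 2 \left(-196\right) \frac{149}{3} = \left(-392\right) \frac{149}{3} = - \frac{58408}{3}$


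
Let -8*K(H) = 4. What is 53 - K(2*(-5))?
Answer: 107/2 ≈ 53.500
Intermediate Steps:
K(H) = -1/2 (K(H) = -1/8*4 = -1/2)
53 - K(2*(-5)) = 53 - 1*(-1/2) = 53 + 1/2 = 107/2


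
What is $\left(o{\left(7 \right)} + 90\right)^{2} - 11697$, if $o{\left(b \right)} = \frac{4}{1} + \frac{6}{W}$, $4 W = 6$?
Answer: $-2093$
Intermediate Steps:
$W = \frac{3}{2}$ ($W = \frac{1}{4} \cdot 6 = \frac{3}{2} \approx 1.5$)
$o{\left(b \right)} = 8$ ($o{\left(b \right)} = \frac{4}{1} + \frac{6}{\frac{3}{2}} = 4 \cdot 1 + 6 \cdot \frac{2}{3} = 4 + 4 = 8$)
$\left(o{\left(7 \right)} + 90\right)^{2} - 11697 = \left(8 + 90\right)^{2} - 11697 = 98^{2} - 11697 = 9604 - 11697 = -2093$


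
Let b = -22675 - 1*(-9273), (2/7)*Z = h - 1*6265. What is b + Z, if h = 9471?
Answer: -2181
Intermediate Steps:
Z = 11221 (Z = 7*(9471 - 1*6265)/2 = 7*(9471 - 6265)/2 = (7/2)*3206 = 11221)
b = -13402 (b = -22675 + 9273 = -13402)
b + Z = -13402 + 11221 = -2181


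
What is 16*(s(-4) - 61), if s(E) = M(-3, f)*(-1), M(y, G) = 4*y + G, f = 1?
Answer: -800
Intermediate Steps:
M(y, G) = G + 4*y
s(E) = 11 (s(E) = (1 + 4*(-3))*(-1) = (1 - 12)*(-1) = -11*(-1) = 11)
16*(s(-4) - 61) = 16*(11 - 61) = 16*(-50) = -800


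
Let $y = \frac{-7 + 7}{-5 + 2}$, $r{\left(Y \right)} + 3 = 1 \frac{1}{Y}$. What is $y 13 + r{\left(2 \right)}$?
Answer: $- \frac{5}{2} \approx -2.5$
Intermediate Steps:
$r{\left(Y \right)} = -3 + \frac{1}{Y}$ ($r{\left(Y \right)} = -3 + 1 \frac{1}{Y} = -3 + \frac{1}{Y}$)
$y = 0$ ($y = \frac{0}{-3} = 0 \left(- \frac{1}{3}\right) = 0$)
$y 13 + r{\left(2 \right)} = 0 \cdot 13 - \left(3 - \frac{1}{2}\right) = 0 + \left(-3 + \frac{1}{2}\right) = 0 - \frac{5}{2} = - \frac{5}{2}$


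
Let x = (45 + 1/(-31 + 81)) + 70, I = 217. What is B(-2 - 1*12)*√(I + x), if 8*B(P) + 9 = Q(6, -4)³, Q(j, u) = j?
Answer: 207*√33202/80 ≈ 471.48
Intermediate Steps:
B(P) = 207/8 (B(P) = -9/8 + (⅛)*6³ = -9/8 + (⅛)*216 = -9/8 + 27 = 207/8)
x = 5751/50 (x = (45 + 1/50) + 70 = 2251/50 + 70 = 5751/50 ≈ 115.02)
B(-2 - 1*12)*√(I + x) = 207*√(217 + 5751/50)/8 = 207*√(16601/50)/8 = 207*(√33202/10)/8 = 207*√33202/80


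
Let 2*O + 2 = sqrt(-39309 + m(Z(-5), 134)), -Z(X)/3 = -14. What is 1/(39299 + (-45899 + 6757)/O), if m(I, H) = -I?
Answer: 515589571/20266248334225 - 78284*I*sqrt(39351)/60798745002675 ≈ 2.5441e-5 - 2.5542e-7*I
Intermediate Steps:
Z(X) = 42 (Z(X) = -3*(-14) = 42)
O = -1 + I*sqrt(39351)/2 (O = -1 + sqrt(-39309 - 1*42)/2 = -1 + sqrt(-39309 - 42)/2 = -1 + sqrt(-39351)/2 = -1 + (I*sqrt(39351))/2 = -1 + I*sqrt(39351)/2 ≈ -1.0 + 99.185*I)
1/(39299 + (-45899 + 6757)/O) = 1/(39299 + (-45899 + 6757)/(-1 + I*sqrt(39351)/2)) = 1/(39299 - 39142/(-1 + I*sqrt(39351)/2))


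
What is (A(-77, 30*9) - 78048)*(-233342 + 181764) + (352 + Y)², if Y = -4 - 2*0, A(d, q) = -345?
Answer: 4043475258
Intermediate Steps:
Y = -4 (Y = -4 + 0 = -4)
(A(-77, 30*9) - 78048)*(-233342 + 181764) + (352 + Y)² = (-345 - 78048)*(-233342 + 181764) + (352 - 4)² = -78393*(-51578) + 348² = 4043354154 + 121104 = 4043475258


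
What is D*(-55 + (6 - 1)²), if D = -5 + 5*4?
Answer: -450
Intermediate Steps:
D = 15 (D = -5 + 20 = 15)
D*(-55 + (6 - 1)²) = 15*(-55 + (6 - 1)²) = 15*(-55 + 5²) = 15*(-55 + 25) = 15*(-30) = -450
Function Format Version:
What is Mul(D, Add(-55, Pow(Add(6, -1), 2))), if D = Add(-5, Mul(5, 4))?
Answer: -450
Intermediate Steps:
D = 15 (D = Add(-5, 20) = 15)
Mul(D, Add(-55, Pow(Add(6, -1), 2))) = Mul(15, Add(-55, Pow(Add(6, -1), 2))) = Mul(15, Add(-55, Pow(5, 2))) = Mul(15, Add(-55, 25)) = Mul(15, -30) = -450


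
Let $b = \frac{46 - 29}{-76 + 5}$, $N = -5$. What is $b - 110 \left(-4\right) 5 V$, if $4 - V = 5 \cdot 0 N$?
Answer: $\frac{624783}{71} \approx 8799.8$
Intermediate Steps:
$V = 4$ ($V = 4 - 5 \cdot 0 \left(-5\right) = 4 - 0 \left(-5\right) = 4 - 0 = 4 + 0 = 4$)
$b = - \frac{17}{71}$ ($b = \frac{17}{-71} = 17 \left(- \frac{1}{71}\right) = - \frac{17}{71} \approx -0.23944$)
$b - 110 \left(-4\right) 5 V = - \frac{17}{71} - 110 \left(-4\right) 5 \cdot 4 = - \frac{17}{71} - 110 \left(\left(-20\right) 4\right) = - \frac{17}{71} - -8800 = - \frac{17}{71} + 8800 = \frac{624783}{71}$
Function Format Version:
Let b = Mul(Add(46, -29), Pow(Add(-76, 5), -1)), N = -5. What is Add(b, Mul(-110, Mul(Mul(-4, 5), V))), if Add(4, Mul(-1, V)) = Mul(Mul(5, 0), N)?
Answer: Rational(624783, 71) ≈ 8799.8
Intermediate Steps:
V = 4 (V = Add(4, Mul(-1, Mul(Mul(5, 0), -5))) = Add(4, Mul(-1, Mul(0, -5))) = Add(4, Mul(-1, 0)) = Add(4, 0) = 4)
b = Rational(-17, 71) (b = Mul(17, Pow(-71, -1)) = Mul(17, Rational(-1, 71)) = Rational(-17, 71) ≈ -0.23944)
Add(b, Mul(-110, Mul(Mul(-4, 5), V))) = Add(Rational(-17, 71), Mul(-110, Mul(Mul(-4, 5), 4))) = Add(Rational(-17, 71), Mul(-110, Mul(-20, 4))) = Add(Rational(-17, 71), Mul(-110, -80)) = Add(Rational(-17, 71), 8800) = Rational(624783, 71)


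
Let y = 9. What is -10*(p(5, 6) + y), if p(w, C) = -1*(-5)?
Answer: -140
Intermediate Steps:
p(w, C) = 5
-10*(p(5, 6) + y) = -10*(5 + 9) = -10*14 = -140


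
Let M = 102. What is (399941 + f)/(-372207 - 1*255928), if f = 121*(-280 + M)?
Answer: -378403/628135 ≈ -0.60242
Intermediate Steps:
f = -21538 (f = 121*(-280 + 102) = 121*(-178) = -21538)
(399941 + f)/(-372207 - 1*255928) = (399941 - 21538)/(-372207 - 1*255928) = 378403/(-372207 - 255928) = 378403/(-628135) = 378403*(-1/628135) = -378403/628135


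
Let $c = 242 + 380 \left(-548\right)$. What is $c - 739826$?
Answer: $-947824$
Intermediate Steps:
$c = -207998$ ($c = 242 - 208240 = -207998$)
$c - 739826 = -207998 - 739826 = -947824$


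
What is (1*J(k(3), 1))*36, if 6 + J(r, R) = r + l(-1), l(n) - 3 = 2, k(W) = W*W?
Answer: 288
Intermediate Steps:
k(W) = W**2
l(n) = 5 (l(n) = 3 + 2 = 5)
J(r, R) = -1 + r (J(r, R) = -6 + (r + 5) = -6 + (5 + r) = -1 + r)
(1*J(k(3), 1))*36 = (1*(-1 + 3**2))*36 = (1*(-1 + 9))*36 = (1*8)*36 = 8*36 = 288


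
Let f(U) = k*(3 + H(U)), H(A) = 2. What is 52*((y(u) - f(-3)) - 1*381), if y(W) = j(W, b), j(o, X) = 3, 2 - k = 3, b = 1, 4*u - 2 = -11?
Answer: -19396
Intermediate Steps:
u = -9/4 (u = ½ + (¼)*(-11) = ½ - 11/4 = -9/4 ≈ -2.2500)
k = -1 (k = 2 - 1*3 = 2 - 3 = -1)
y(W) = 3
f(U) = -5 (f(U) = -(3 + 2) = -1*5 = -5)
52*((y(u) - f(-3)) - 1*381) = 52*((3 - 1*(-5)) - 1*381) = 52*((3 + 5) - 381) = 52*(8 - 381) = 52*(-373) = -19396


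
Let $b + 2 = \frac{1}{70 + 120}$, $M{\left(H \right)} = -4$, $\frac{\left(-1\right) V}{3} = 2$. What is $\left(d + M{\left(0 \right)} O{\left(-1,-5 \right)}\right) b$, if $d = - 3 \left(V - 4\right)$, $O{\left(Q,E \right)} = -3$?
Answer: $- \frac{7959}{95} \approx -83.779$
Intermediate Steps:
$V = -6$ ($V = \left(-3\right) 2 = -6$)
$d = 30$ ($d = - 3 \left(-6 - 4\right) = \left(-3\right) \left(-10\right) = 30$)
$b = - \frac{379}{190}$ ($b = -2 + \frac{1}{70 + 120} = -2 + \frac{1}{190} = - \frac{379}{190} \approx -1.9947$)
$\left(d + M{\left(0 \right)} O{\left(-1,-5 \right)}\right) b = \left(30 - -12\right) \left(- \frac{379}{190}\right) = \left(30 + 12\right) \left(- \frac{379}{190}\right) = 42 \left(- \frac{379}{190}\right) = - \frac{7959}{95}$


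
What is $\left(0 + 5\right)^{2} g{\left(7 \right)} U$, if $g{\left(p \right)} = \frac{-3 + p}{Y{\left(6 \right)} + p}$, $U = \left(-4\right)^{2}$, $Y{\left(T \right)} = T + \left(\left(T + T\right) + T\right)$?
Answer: $\frac{1600}{31} \approx 51.613$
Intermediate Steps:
$Y{\left(T \right)} = 4 T$ ($Y{\left(T \right)} = T + \left(2 T + T\right) = T + 3 T = 4 T$)
$U = 16$
$g{\left(p \right)} = \frac{-3 + p}{24 + p}$ ($g{\left(p \right)} = \frac{-3 + p}{4 \cdot 6 + p} = \frac{-3 + p}{24 + p}$)
$\left(0 + 5\right)^{2} g{\left(7 \right)} U = \left(0 + 5\right)^{2} \frac{-3 + 7}{24 + 7} \cdot 16 = 5^{2} \cdot \frac{1}{31} \cdot 4 \cdot 16 = 25 \cdot \frac{1}{31} \cdot 4 \cdot 16 = 25 \cdot \frac{4}{31} \cdot 16 = \frac{100}{31} \cdot 16 = \frac{1600}{31}$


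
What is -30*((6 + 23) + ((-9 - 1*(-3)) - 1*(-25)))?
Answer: -1440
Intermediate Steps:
-30*((6 + 23) + ((-9 - 1*(-3)) - 1*(-25))) = -30*(29 + ((-9 + 3) + 25)) = -30*(29 + (-6 + 25)) = -30*(29 + 19) = -30*48 = -1440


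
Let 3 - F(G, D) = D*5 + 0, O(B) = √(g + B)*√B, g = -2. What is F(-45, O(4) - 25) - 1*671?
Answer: -543 - 10*√2 ≈ -557.14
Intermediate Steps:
O(B) = √B*√(-2 + B) (O(B) = √(-2 + B)*√B = √B*√(-2 + B))
F(G, D) = 3 - 5*D (F(G, D) = 3 - (D*5 + 0) = 3 - (5*D + 0) = 3 - 5*D)
F(-45, O(4) - 25) - 1*671 = (3 - 5*(√4*√(-2 + 4) - 25)) - 1*671 = (3 - 5*(2*√2 - 25)) - 671 = (3 - 5*(-25 + 2*√2)) - 671 = (3 + (125 - 10*√2)) - 671 = (128 - 10*√2) - 671 = -543 - 10*√2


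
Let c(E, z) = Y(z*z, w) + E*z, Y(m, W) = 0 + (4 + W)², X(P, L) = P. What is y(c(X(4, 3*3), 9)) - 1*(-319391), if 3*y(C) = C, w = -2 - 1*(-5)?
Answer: 958258/3 ≈ 3.1942e+5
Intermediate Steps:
w = 3 (w = -2 + 5 = 3)
Y(m, W) = (4 + W)²
c(E, z) = 49 + E*z (c(E, z) = (4 + 3)² + E*z = 7² + E*z = 49 + E*z)
y(C) = C/3
y(c(X(4, 3*3), 9)) - 1*(-319391) = (49 + 4*9)/3 - 1*(-319391) = (49 + 36)/3 + 319391 = (⅓)*85 + 319391 = 85/3 + 319391 = 958258/3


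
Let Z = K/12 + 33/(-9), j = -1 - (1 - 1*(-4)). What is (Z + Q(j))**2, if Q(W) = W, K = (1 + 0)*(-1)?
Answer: 1521/16 ≈ 95.063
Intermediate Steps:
K = -1 (K = 1*(-1) = -1)
j = -6 (j = -1 - (1 + 4) = -1 - 1*5 = -1 - 5 = -6)
Z = -15/4 (Z = -1/12 + 33/(-9) = -1*1/12 + 33*(-1/9) = -1/12 - 11/3 = -15/4 ≈ -3.7500)
(Z + Q(j))**2 = (-15/4 - 6)**2 = (-39/4)**2 = 1521/16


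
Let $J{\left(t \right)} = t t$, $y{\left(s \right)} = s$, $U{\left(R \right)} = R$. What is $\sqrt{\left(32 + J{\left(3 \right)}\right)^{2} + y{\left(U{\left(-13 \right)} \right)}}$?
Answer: $2 \sqrt{417} \approx 40.841$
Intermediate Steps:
$J{\left(t \right)} = t^{2}$
$\sqrt{\left(32 + J{\left(3 \right)}\right)^{2} + y{\left(U{\left(-13 \right)} \right)}} = \sqrt{\left(32 + 3^{2}\right)^{2} - 13} = \sqrt{\left(32 + 9\right)^{2} - 13} = \sqrt{41^{2} - 13} = \sqrt{1681 - 13} = \sqrt{1668} = 2 \sqrt{417}$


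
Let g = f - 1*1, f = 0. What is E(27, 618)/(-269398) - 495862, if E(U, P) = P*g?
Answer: -66792115229/134699 ≈ -4.9586e+5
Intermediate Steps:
g = -1 (g = 0 - 1*1 = 0 - 1 = -1)
E(U, P) = -P (E(U, P) = P*(-1) = -P)
E(27, 618)/(-269398) - 495862 = -1*618/(-269398) - 495862 = -618*(-1/269398) - 495862 = 309/134699 - 495862 = -66792115229/134699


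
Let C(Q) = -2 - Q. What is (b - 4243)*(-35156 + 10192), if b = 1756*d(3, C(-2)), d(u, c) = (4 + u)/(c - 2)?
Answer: 259350996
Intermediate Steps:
d(u, c) = (4 + u)/(-2 + c)
b = -6146 (b = 1756*((4 + 3)/(-2 + (-2 - 1*(-2)))) = 1756*(7/(-2 + (-2 + 2))) = 1756*(7/(-2 + 0)) = 1756*(7/(-2)) = 1756*(-1/2*7) = 1756*(-7/2) = -6146)
(b - 4243)*(-35156 + 10192) = (-6146 - 4243)*(-35156 + 10192) = -10389*(-24964) = 259350996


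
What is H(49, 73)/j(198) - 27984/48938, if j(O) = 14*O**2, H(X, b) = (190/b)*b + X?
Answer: -7673745061/13429957464 ≈ -0.57139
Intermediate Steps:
H(X, b) = 190 + X
H(49, 73)/j(198) - 27984/48938 = (190 + 49)/((14*198**2)) - 27984/48938 = 239/((14*39204)) - 27984*1/48938 = 239/548856 - 13992/24469 = -7673745061/13429957464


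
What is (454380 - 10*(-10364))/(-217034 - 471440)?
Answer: -279010/344237 ≈ -0.81052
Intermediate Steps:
(454380 - 10*(-10364))/(-217034 - 471440) = (454380 + 103640)/(-688474) = 558020*(-1/688474) = -279010/344237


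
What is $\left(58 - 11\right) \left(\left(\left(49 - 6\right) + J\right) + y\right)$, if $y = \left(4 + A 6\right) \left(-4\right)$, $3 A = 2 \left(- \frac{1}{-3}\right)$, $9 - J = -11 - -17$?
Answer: $\frac{3478}{3} \approx 1159.3$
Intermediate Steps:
$J = 3$ ($J = 9 - \left(-11 - -17\right) = 9 - \left(-11 + 17\right) = 9 - 6 = 3$)
$A = \frac{2}{9}$ ($A = \frac{2 \left(- \frac{1}{-3}\right)}{3} = \frac{2 \left(\left(-1\right) \left(- \frac{1}{3}\right)\right)}{3} = \frac{2 \cdot \frac{1}{3}}{3} = \frac{1}{3} \cdot \frac{2}{3} = \frac{2}{9} \approx 0.22222$)
$y = - \frac{64}{3}$ ($y = \left(4 + \frac{2}{9} \cdot 6\right) \left(-4\right) = \left(4 + \frac{4}{3}\right) \left(-4\right) = \frac{16}{3} \left(-4\right) = - \frac{64}{3} \approx -21.333$)
$\left(58 - 11\right) \left(\left(\left(49 - 6\right) + J\right) + y\right) = \left(58 - 11\right) \left(\left(\left(49 - 6\right) + 3\right) - \frac{64}{3}\right) = \left(58 - 11\right) \left(\left(43 + 3\right) - \frac{64}{3}\right) = 47 \left(46 - \frac{64}{3}\right) = 47 \cdot \frac{74}{3} = \frac{3478}{3}$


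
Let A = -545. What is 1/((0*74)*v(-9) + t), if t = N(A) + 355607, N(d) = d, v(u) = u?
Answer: 1/355062 ≈ 2.8164e-6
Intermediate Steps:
t = 355062 (t = -545 + 355607 = 355062)
1/((0*74)*v(-9) + t) = 1/((0*74)*(-9) + 355062) = 1/(0*(-9) + 355062) = 1/(0 + 355062) = 1/355062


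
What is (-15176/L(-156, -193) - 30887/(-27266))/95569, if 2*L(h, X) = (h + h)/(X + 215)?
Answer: 2277043081/101625589806 ≈ 0.022406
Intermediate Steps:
L(h, X) = h/(215 + X) (L(h, X) = ((h + h)/(X + 215))/2 = ((2*h)/(215 + X))/2 = (2*h/(215 + X))/2 = h/(215 + X))
(-15176/L(-156, -193) - 30887/(-27266))/95569 = (-15176/((-156/(215 - 193))) - 30887/(-27266))/95569 = (-15176/((-156/22)) - 30887*(-1/27266))*(1/95569) = (-15176/((-156*1/22)) + 30887/27266)*(1/95569) = (-15176/(-78/11) + 30887/27266)*(1/95569) = (-15176*(-11/78) + 30887/27266)*(1/95569) = (83468/39 + 30887/27266)*(1/95569) = (2277043081/1063374)*(1/95569) = 2277043081/101625589806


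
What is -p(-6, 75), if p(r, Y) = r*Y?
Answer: 450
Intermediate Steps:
p(r, Y) = Y*r
-p(-6, 75) = -75*(-6) = -1*(-450) = 450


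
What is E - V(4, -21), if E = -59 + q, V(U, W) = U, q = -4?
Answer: -67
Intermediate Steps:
E = -63 (E = -59 - 4 = -63)
E - V(4, -21) = -63 - 1*4 = -63 - 4 = -67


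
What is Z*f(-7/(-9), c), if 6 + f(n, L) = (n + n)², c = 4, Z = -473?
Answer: 137170/81 ≈ 1693.5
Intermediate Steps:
f(n, L) = -6 + 4*n² (f(n, L) = -6 + (n + n)² = -6 + (2*n)² = -6 + 4*n²)
Z*f(-7/(-9), c) = -473*(-6 + 4*(-7/(-9))²) = -473*(-6 + 4*(-7*(-⅑))²) = -473*(-6 + 4*(7/9)²) = -473*(-6 + 4*(49/81)) = -473*(-6 + 196/81) = -473*(-290/81) = 137170/81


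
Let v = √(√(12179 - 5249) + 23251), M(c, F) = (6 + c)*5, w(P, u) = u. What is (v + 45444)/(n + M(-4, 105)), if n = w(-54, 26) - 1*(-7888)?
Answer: 1623/283 + √(23251 + 3*√770)/7924 ≈ 5.7543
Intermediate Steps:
M(c, F) = 30 + 5*c
n = 7914 (n = 26 - 1*(-7888) = 26 + 7888 = 7914)
v = √(23251 + 3*√770) (v = √(√6930 + 23251) = √(3*√770 + 23251) = √(23251 + 3*√770) ≈ 152.76)
(v + 45444)/(n + M(-4, 105)) = (√(23251 + 3*√770) + 45444)/(7914 + (30 + 5*(-4))) = (45444 + √(23251 + 3*√770))/(7914 + (30 - 20)) = (45444 + √(23251 + 3*√770))/(7914 + 10) = (45444 + √(23251 + 3*√770))/7924 = (45444 + √(23251 + 3*√770))*(1/7924) = 1623/283 + √(23251 + 3*√770)/7924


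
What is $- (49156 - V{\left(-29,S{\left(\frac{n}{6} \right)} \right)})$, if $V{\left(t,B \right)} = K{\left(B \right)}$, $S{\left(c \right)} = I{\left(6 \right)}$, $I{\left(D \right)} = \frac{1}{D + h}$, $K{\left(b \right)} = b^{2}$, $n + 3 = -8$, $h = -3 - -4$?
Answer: $- \frac{2408643}{49} \approx -49156.0$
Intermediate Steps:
$h = 1$ ($h = -3 + 4 = 1$)
$n = -11$ ($n = -3 - 8 = -11$)
$I{\left(D \right)} = \frac{1}{1 + D}$ ($I{\left(D \right)} = \frac{1}{D + 1} = \frac{1}{1 + D}$)
$S{\left(c \right)} = \frac{1}{7}$ ($S{\left(c \right)} = \frac{1}{1 + 6} = \frac{1}{7}$)
$V{\left(t,B \right)} = B^{2}$
$- (49156 - V{\left(-29,S{\left(\frac{n}{6} \right)} \right)}) = - (49156 - \left(\frac{1}{7}\right)^{2}) = - (49156 - \frac{1}{49}) = \left(-1\right) \frac{2408643}{49} = - \frac{2408643}{49}$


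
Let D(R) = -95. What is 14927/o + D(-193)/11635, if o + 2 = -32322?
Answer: -35349285/75217948 ≈ -0.46996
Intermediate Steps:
o = -32324 (o = -2 - 32322 = -32324)
14927/o + D(-193)/11635 = 14927/(-32324) - 95/11635 = 14927*(-1/32324) - 95*1/11635 = -14927/32324 - 19/2327 = -35349285/75217948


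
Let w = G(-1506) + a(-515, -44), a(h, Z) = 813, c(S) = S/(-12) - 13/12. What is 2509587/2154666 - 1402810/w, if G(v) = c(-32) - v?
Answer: -12067053222777/20000328034 ≈ -603.34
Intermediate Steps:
c(S) = -13/12 - S/12 (c(S) = S*(-1/12) - 13*1/12 = -S/12 - 13/12 = -13/12 - S/12)
G(v) = 19/12 - v (G(v) = (-13/12 - 1/12*(-32)) - v = (-13/12 + 8/3) - v = 19/12 - v)
w = 27847/12 (w = (19/12 - 1*(-1506)) + 813 = (19/12 + 1506) + 813 = 18091/12 + 813 = 27847/12 ≈ 2320.6)
2509587/2154666 - 1402810/w = 2509587/2154666 - 1402810/27847/12 = 2509587*(1/2154666) - 1402810*12/27847 = 836529/718222 - 16833720/27847 = -12067053222777/20000328034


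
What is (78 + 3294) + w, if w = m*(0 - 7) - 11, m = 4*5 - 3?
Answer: 3242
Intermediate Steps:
m = 17 (m = 20 - 3 = 17)
w = -130 (w = 17*(0 - 7) - 11 = 17*(-7) - 11 = -119 - 11 = -130)
(78 + 3294) + w = (78 + 3294) - 130 = 3372 - 130 = 3242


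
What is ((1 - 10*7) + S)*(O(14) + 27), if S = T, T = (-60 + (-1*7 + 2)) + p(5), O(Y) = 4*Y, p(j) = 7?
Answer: -10541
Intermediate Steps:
T = -58 (T = (-60 + (-1*7 + 2)) + 7 = (-60 + (-7 + 2)) + 7 = (-60 - 5) + 7 = -65 + 7 = -58)
S = -58
((1 - 10*7) + S)*(O(14) + 27) = ((1 - 10*7) - 58)*(4*14 + 27) = ((1 - 70) - 58)*(56 + 27) = (-69 - 58)*83 = -127*83 = -10541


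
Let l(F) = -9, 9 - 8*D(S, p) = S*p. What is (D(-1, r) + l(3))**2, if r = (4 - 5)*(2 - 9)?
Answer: 49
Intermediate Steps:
r = 7 (r = -1*(-7) = 7)
D(S, p) = 9/8 - S*p/8
(D(-1, r) + l(3))**2 = ((9/8 - 1/8*(-1)*7) - 9)**2 = ((9/8 + 7/8) - 9)**2 = (2 - 9)**2 = (-7)**2 = 49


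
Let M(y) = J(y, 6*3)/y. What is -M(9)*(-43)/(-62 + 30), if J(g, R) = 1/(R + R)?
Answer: -43/10368 ≈ -0.0041474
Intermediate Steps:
J(g, R) = 1/(2*R)
M(y) = 1/(36*y) (M(y) = (1/(2*((6*3))))/y = ((1/2)/18)/y = ((1/2)*(1/18))/y = 1/(36*y))
-M(9)*(-43)/(-62 + 30) = -((1/36)/9)*(-43)/(-62 + 30) = -((1/36)*(1/9))*(-43)/(-32) = -(1/324)*(-43)*(-1)/32 = -(-43)*(-1)/(324*32) = -1*43/10368 = -43/10368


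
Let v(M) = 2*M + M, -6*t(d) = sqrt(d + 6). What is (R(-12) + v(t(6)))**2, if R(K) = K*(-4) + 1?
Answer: (49 - sqrt(3))**2 ≈ 2234.3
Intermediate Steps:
R(K) = 1 - 4*K (R(K) = -4*K + 1 = 1 - 4*K)
t(d) = -sqrt(6 + d)/6 (t(d) = -sqrt(d + 6)/6 = -sqrt(6 + d)/6)
v(M) = 3*M
(R(-12) + v(t(6)))**2 = ((1 - 4*(-12)) + 3*(-sqrt(6 + 6)/6))**2 = ((1 + 48) + 3*(-sqrt(3)/3))**2 = (49 + 3*(-sqrt(3)/3))**2 = (49 - sqrt(3))**2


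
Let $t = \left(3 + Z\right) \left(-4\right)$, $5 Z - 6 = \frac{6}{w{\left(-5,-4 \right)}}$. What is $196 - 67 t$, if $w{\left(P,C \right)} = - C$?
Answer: $1402$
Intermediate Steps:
$Z = \frac{3}{2}$ ($Z = \frac{6}{5} + \frac{6 \frac{1}{\left(-1\right) \left(-4\right)}}{5} = \frac{6}{5} + \frac{6 \cdot \frac{1}{4}}{5} = \frac{6}{5} + \frac{1}{5} \cdot \frac{3}{2} = \frac{6}{5} + \frac{3}{10} = \frac{3}{2} \approx 1.5$)
$t = -18$ ($t = \left(3 + \frac{3}{2}\right) \left(-4\right) = \frac{9}{2} \left(-4\right) = -18$)
$196 - 67 t = 196 - -1206 = 196 + 1206 = 1402$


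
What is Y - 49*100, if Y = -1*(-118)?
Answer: -4782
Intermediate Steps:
Y = 118
Y - 49*100 = 118 - 49*100 = 118 - 4900 = -4782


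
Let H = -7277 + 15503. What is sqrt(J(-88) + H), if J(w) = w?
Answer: sqrt(8138) ≈ 90.211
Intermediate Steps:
H = 8226
sqrt(J(-88) + H) = sqrt(-88 + 8226) = sqrt(8138)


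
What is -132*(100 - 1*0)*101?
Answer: -1333200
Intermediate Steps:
-132*(100 - 1*0)*101 = -132*(100 + 0)*101 = -132*100*101 = -13200*101 = -1333200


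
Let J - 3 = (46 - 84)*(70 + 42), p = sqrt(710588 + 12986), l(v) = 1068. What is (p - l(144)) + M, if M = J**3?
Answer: -76928303345 + sqrt(723574) ≈ -7.6928e+10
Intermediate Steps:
p = sqrt(723574) ≈ 850.63
J = -4253 (J = 3 + (46 - 84)*(70 + 42) = 3 - 38*112 = 3 - 4256 = -4253)
M = -76928302277 (M = (-4253)**3 = -76928302277)
(p - l(144)) + M = (sqrt(723574) - 1*1068) - 76928302277 = (sqrt(723574) - 1068) - 76928302277 = (-1068 + sqrt(723574)) - 76928302277 = -76928303345 + sqrt(723574)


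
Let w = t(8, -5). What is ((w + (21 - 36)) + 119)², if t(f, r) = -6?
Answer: 9604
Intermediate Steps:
w = -6
((w + (21 - 36)) + 119)² = ((-6 + (21 - 36)) + 119)² = ((-6 - 15) + 119)² = (-21 + 119)² = 98² = 9604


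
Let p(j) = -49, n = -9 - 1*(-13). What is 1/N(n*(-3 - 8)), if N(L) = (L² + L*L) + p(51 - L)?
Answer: 1/3823 ≈ 0.00026157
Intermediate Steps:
n = 4 (n = -9 + 13 = 4)
N(L) = -49 + 2*L² (N(L) = (L² + L*L) - 49 = (L² + L²) - 49 = 2*L² - 49 = -49 + 2*L²)
1/N(n*(-3 - 8)) = 1/(-49 + 2*(4*(-3 - 8))²) = 1/(-49 + 2*(4*(-11))²) = 1/(-49 + 2*(-44)²) = 1/(-49 + 2*1936) = 1/(-49 + 3872) = 1/3823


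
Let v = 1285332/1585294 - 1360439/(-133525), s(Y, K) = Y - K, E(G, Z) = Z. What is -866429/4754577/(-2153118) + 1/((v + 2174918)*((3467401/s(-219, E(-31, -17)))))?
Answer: 98761808232691532264797819651/1167275144074008330670462681924713834 ≈ 8.4609e-8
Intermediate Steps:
v = 1164159869683/105838190675 (v = 1285332*(1/1585294) - 1360439*(-1/133525) = 642666/792647 + 1360439/133525 = 1164159869683/105838190675 ≈ 10.999)
-866429/4754577/(-2153118) + 1/((v + 2174918)*((3467401/s(-219, E(-31, -17))))) = -866429/4754577/(-2153118) + 1/((1164159869683/105838190675 + 2174918)*((3467401/(-219 - 1*(-17))))) = -866429*1/4754577*(-1/2153118) + 1/((230190550146359333/105838190675)*((3467401/(-219 + 17)))) = -866429/4754577*(-1/2153118) + 105838190675/(230190550146359333*((3467401/(-202)))) = 866429/10237165321086 + 105838190675/(230190550146359333*((3467401*(-1/202)))) = 866429/10237165321086 + 105838190675/(230190550146359333*(-3467401/202)) = 866429/10237165321086 + (105838190675/230190550146359333)*(-202/3467401) = 866429/10237165321086 - 3054187788050/114023277681148071086219 = 98761808232691532264797819651/1167275144074008330670462681924713834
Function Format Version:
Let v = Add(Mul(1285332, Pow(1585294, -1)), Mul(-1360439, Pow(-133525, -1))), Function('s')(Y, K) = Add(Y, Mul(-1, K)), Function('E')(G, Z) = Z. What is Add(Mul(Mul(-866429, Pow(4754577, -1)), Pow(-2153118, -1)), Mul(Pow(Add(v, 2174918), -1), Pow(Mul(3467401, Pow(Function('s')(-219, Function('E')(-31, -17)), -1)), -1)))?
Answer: Rational(98761808232691532264797819651, 1167275144074008330670462681924713834) ≈ 8.4609e-8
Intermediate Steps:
v = Rational(1164159869683, 105838190675) (v = Add(Mul(1285332, Rational(1, 1585294)), Mul(-1360439, Rational(-1, 133525))) = Add(Rational(642666, 792647), Rational(1360439, 133525)) = Rational(1164159869683, 105838190675) ≈ 10.999)
Add(Mul(Mul(-866429, Pow(4754577, -1)), Pow(-2153118, -1)), Mul(Pow(Add(v, 2174918), -1), Pow(Mul(3467401, Pow(Function('s')(-219, Function('E')(-31, -17)), -1)), -1))) = Add(Mul(Mul(-866429, Pow(4754577, -1)), Pow(-2153118, -1)), Mul(Pow(Add(Rational(1164159869683, 105838190675), 2174918), -1), Pow(Mul(3467401, Pow(Add(-219, Mul(-1, -17)), -1)), -1))) = Add(Mul(Mul(-866429, Rational(1, 4754577)), Rational(-1, 2153118)), Mul(Pow(Rational(230190550146359333, 105838190675), -1), Pow(Mul(3467401, Pow(Add(-219, 17), -1)), -1))) = Add(Mul(Rational(-866429, 4754577), Rational(-1, 2153118)), Mul(Rational(105838190675, 230190550146359333), Pow(Mul(3467401, Pow(-202, -1)), -1))) = Add(Rational(866429, 10237165321086), Mul(Rational(105838190675, 230190550146359333), Pow(Mul(3467401, Rational(-1, 202)), -1))) = Add(Rational(866429, 10237165321086), Mul(Rational(105838190675, 230190550146359333), Pow(Rational(-3467401, 202), -1))) = Add(Rational(866429, 10237165321086), Mul(Rational(105838190675, 230190550146359333), Rational(-202, 3467401))) = Add(Rational(866429, 10237165321086), Rational(-3054187788050, 114023277681148071086219)) = Rational(98761808232691532264797819651, 1167275144074008330670462681924713834)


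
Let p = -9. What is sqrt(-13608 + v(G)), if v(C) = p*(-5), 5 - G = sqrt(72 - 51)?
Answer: 3*I*sqrt(1507) ≈ 116.46*I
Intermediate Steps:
G = 5 - sqrt(21) (G = 5 - sqrt(72 - 51) = 5 - sqrt(21) ≈ 0.41742)
v(C) = 45 (v(C) = -9*(-5) = 45)
sqrt(-13608 + v(G)) = sqrt(-13608 + 45) = sqrt(-13563) = 3*I*sqrt(1507)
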